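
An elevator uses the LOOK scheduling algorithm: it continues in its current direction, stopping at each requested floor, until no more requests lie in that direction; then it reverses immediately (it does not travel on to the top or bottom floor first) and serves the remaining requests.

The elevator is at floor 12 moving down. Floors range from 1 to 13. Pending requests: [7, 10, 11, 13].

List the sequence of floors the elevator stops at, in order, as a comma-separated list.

Answer: 11, 10, 7, 13

Derivation:
Current: 12, moving DOWN
Serve below first (descending): [11, 10, 7]
Then reverse, serve above (ascending): [13]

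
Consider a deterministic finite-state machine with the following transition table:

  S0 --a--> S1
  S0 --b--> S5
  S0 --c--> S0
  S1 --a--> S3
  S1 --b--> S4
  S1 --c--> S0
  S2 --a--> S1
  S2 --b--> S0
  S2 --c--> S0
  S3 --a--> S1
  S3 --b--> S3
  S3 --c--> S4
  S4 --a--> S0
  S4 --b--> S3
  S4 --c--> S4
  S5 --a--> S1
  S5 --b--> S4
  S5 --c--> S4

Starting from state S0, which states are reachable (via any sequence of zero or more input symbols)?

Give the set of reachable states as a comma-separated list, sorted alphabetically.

Answer: S0, S1, S3, S4, S5

Derivation:
BFS from S0:
  visit S0: S0--a-->S1 (new), S0--b-->S5 (new), S0--c-->S0 (seen)
  visit S1: S1--a-->S3 (new), S1--b-->S4 (new), S1--c-->S0 (seen)
  visit S5: S5--a-->S1 (seen), S5--b-->S4 (seen), S5--c-->S4 (seen)
  visit S3: S3--a-->S1 (seen), S3--b-->S3 (seen), S3--c-->S4 (seen)
  visit S4: S4--a-->S0 (seen), S4--b-->S3 (seen), S4--c-->S4 (seen)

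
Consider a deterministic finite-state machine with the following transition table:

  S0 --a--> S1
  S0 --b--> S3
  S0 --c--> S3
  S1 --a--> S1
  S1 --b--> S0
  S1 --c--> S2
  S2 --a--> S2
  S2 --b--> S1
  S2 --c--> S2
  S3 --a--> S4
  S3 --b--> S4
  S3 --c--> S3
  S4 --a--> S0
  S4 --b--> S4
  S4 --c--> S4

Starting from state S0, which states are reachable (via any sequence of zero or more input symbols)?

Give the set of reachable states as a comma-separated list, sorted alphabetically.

Answer: S0, S1, S2, S3, S4

Derivation:
BFS from S0:
  visit S0: S0--a-->S1 (new), S0--b-->S3 (new), S0--c-->S3 (seen)
  visit S1: S1--a-->S1 (seen), S1--b-->S0 (seen), S1--c-->S2 (new)
  visit S3: S3--a-->S4 (new), S3--b-->S4 (seen), S3--c-->S3 (seen)
  visit S2: S2--a-->S2 (seen), S2--b-->S1 (seen), S2--c-->S2 (seen)
  visit S4: S4--a-->S0 (seen), S4--b-->S4 (seen), S4--c-->S4 (seen)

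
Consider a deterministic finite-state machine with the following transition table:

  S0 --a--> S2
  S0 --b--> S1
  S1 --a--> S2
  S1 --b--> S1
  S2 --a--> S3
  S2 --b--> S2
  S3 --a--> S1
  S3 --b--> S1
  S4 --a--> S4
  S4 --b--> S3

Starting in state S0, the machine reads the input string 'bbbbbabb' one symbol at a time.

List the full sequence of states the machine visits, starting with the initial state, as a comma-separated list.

Start: S0
  read 'b': S0 --b--> S1
  read 'b': S1 --b--> S1
  read 'b': S1 --b--> S1
  read 'b': S1 --b--> S1
  read 'b': S1 --b--> S1
  read 'a': S1 --a--> S2
  read 'b': S2 --b--> S2
  read 'b': S2 --b--> S2

Answer: S0, S1, S1, S1, S1, S1, S2, S2, S2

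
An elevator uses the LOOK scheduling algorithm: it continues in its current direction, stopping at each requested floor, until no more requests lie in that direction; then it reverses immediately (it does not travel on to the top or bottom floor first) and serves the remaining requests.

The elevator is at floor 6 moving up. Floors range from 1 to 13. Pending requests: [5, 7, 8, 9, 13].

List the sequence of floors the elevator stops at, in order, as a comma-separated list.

Current: 6, moving UP
Serve above first (ascending): [7, 8, 9, 13]
Then reverse, serve below (descending): [5]

Answer: 7, 8, 9, 13, 5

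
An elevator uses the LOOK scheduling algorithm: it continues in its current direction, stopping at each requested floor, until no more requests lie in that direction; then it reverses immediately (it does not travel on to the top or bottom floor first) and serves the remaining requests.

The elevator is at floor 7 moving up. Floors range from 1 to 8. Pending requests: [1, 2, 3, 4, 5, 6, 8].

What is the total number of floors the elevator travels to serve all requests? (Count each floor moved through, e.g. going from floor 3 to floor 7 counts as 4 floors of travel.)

Start at floor 7 moving up, LOOK stop order: [8, 6, 5, 4, 3, 2, 1]
  7 → 8: |8-7| = 1, total = 1
  8 → 6: |6-8| = 2, total = 3
  6 → 5: |5-6| = 1, total = 4
  5 → 4: |4-5| = 1, total = 5
  4 → 3: |3-4| = 1, total = 6
  3 → 2: |2-3| = 1, total = 7
  2 → 1: |1-2| = 1, total = 8

Answer: 8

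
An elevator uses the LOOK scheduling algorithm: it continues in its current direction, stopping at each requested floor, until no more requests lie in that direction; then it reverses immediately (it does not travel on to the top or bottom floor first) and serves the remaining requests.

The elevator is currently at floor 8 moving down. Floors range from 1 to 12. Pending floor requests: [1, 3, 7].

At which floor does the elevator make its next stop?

Answer: 7

Derivation:
Current floor: 8, direction: down
Requests above: []
Requests below: [1, 3, 7]
Moving down and requests lie below → nearest below is max([1, 3, 7]) = 7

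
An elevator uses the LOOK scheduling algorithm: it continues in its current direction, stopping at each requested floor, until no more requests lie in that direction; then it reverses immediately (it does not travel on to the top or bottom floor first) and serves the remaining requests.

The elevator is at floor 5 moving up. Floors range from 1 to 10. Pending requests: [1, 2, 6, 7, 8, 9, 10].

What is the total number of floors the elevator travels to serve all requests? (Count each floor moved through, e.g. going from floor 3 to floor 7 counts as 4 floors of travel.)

Start at floor 5 moving up, LOOK stop order: [6, 7, 8, 9, 10, 2, 1]
  5 → 6: |6-5| = 1, total = 1
  6 → 7: |7-6| = 1, total = 2
  7 → 8: |8-7| = 1, total = 3
  8 → 9: |9-8| = 1, total = 4
  9 → 10: |10-9| = 1, total = 5
  10 → 2: |2-10| = 8, total = 13
  2 → 1: |1-2| = 1, total = 14

Answer: 14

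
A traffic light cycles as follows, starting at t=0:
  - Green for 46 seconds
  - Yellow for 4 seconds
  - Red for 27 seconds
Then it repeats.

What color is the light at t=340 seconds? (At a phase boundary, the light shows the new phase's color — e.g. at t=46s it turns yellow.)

Cycle length = 46 + 4 + 27 = 77s
t = 340, phase_t = 340 mod 77 = 32
32 < 46 (green end) → GREEN

Answer: green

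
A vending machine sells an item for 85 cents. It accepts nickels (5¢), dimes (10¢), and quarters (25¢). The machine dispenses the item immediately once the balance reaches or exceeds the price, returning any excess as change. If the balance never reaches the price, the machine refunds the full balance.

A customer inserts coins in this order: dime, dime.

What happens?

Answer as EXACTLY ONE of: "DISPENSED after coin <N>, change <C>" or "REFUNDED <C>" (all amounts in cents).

Price: 85¢
Coin 1 (dime, 10¢): balance = 10¢
Coin 2 (dime, 10¢): balance = 20¢
All coins inserted, balance 20¢ < price 85¢ → REFUND 20¢

Answer: REFUNDED 20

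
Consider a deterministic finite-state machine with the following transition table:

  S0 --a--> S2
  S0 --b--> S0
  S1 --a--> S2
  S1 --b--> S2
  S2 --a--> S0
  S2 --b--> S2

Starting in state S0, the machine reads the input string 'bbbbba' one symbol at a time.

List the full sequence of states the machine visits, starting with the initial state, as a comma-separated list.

Start: S0
  read 'b': S0 --b--> S0
  read 'b': S0 --b--> S0
  read 'b': S0 --b--> S0
  read 'b': S0 --b--> S0
  read 'b': S0 --b--> S0
  read 'a': S0 --a--> S2

Answer: S0, S0, S0, S0, S0, S0, S2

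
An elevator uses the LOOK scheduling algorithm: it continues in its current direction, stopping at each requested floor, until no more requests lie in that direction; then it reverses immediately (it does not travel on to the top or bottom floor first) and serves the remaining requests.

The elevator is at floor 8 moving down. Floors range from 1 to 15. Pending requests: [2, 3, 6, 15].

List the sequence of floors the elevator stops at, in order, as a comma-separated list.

Answer: 6, 3, 2, 15

Derivation:
Current: 8, moving DOWN
Serve below first (descending): [6, 3, 2]
Then reverse, serve above (ascending): [15]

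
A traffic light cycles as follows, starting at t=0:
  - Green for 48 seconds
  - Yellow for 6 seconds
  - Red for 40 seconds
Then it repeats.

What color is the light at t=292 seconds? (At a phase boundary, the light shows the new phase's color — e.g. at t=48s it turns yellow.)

Answer: green

Derivation:
Cycle length = 48 + 6 + 40 = 94s
t = 292, phase_t = 292 mod 94 = 10
10 < 48 (green end) → GREEN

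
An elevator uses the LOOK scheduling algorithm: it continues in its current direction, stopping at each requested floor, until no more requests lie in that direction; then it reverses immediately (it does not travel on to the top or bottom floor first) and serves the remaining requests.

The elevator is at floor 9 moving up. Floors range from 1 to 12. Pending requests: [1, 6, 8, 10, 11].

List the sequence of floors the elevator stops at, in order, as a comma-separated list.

Answer: 10, 11, 8, 6, 1

Derivation:
Current: 9, moving UP
Serve above first (ascending): [10, 11]
Then reverse, serve below (descending): [8, 6, 1]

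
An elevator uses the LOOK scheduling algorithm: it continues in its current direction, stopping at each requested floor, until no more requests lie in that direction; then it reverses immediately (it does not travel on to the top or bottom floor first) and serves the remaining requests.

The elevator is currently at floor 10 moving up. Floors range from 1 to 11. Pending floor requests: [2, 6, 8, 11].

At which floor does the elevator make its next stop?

Current floor: 10, direction: up
Requests above: [11]
Requests below: [2, 6, 8]
Moving up and requests lie above → nearest above is min([11]) = 11

Answer: 11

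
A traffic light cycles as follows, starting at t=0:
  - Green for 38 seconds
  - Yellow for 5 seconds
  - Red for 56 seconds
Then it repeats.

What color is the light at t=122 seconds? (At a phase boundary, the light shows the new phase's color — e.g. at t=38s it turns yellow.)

Answer: green

Derivation:
Cycle length = 38 + 5 + 56 = 99s
t = 122, phase_t = 122 mod 99 = 23
23 < 38 (green end) → GREEN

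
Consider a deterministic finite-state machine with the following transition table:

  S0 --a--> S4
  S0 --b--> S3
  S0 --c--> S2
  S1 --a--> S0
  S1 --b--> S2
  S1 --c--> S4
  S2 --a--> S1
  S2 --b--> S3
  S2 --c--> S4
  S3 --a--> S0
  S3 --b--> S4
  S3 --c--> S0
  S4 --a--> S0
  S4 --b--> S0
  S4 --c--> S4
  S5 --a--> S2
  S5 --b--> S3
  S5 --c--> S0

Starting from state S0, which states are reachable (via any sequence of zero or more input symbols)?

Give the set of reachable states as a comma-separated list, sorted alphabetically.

BFS from S0:
  visit S0: S0--a-->S4 (new), S0--b-->S3 (new), S0--c-->S2 (new)
  visit S4: S4--a-->S0 (seen), S4--b-->S0 (seen), S4--c-->S4 (seen)
  visit S3: S3--a-->S0 (seen), S3--b-->S4 (seen), S3--c-->S0 (seen)
  visit S2: S2--a-->S1 (new), S2--b-->S3 (seen), S2--c-->S4 (seen)
  visit S1: S1--a-->S0 (seen), S1--b-->S2 (seen), S1--c-->S4 (seen)

Answer: S0, S1, S2, S3, S4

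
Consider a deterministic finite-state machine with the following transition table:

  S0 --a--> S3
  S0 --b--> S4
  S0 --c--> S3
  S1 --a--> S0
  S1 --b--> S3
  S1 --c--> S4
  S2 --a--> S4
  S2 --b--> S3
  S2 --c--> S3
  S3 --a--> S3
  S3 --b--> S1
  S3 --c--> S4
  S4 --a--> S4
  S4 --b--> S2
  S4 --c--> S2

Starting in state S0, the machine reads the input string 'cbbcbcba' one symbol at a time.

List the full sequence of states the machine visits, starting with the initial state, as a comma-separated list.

Answer: S0, S3, S1, S3, S4, S2, S3, S1, S0

Derivation:
Start: S0
  read 'c': S0 --c--> S3
  read 'b': S3 --b--> S1
  read 'b': S1 --b--> S3
  read 'c': S3 --c--> S4
  read 'b': S4 --b--> S2
  read 'c': S2 --c--> S3
  read 'b': S3 --b--> S1
  read 'a': S1 --a--> S0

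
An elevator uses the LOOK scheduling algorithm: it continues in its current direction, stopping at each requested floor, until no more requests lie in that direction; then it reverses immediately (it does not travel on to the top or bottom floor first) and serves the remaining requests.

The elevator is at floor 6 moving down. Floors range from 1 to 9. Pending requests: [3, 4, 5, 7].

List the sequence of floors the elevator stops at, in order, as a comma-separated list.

Current: 6, moving DOWN
Serve below first (descending): [5, 4, 3]
Then reverse, serve above (ascending): [7]

Answer: 5, 4, 3, 7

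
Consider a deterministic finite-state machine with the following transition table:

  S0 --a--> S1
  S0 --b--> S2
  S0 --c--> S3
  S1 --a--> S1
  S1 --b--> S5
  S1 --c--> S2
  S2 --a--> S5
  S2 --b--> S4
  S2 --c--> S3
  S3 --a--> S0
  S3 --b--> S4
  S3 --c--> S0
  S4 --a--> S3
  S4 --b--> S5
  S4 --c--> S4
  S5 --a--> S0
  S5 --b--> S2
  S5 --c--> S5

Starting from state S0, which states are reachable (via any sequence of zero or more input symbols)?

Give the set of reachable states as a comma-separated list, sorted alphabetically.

BFS from S0:
  visit S0: S0--a-->S1 (new), S0--b-->S2 (new), S0--c-->S3 (new)
  visit S1: S1--a-->S1 (seen), S1--b-->S5 (new), S1--c-->S2 (seen)
  visit S2: S2--a-->S5 (seen), S2--b-->S4 (new), S2--c-->S3 (seen)
  visit S3: S3--a-->S0 (seen), S3--b-->S4 (seen), S3--c-->S0 (seen)
  visit S5: S5--a-->S0 (seen), S5--b-->S2 (seen), S5--c-->S5 (seen)
  visit S4: S4--a-->S3 (seen), S4--b-->S5 (seen), S4--c-->S4 (seen)

Answer: S0, S1, S2, S3, S4, S5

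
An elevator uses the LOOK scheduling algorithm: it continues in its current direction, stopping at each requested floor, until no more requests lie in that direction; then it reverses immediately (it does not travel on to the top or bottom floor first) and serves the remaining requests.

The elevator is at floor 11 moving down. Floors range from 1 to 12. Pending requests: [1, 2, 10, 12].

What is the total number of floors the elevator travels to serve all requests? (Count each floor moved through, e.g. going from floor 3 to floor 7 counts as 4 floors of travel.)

Answer: 21

Derivation:
Start at floor 11 moving down, LOOK stop order: [10, 2, 1, 12]
  11 → 10: |10-11| = 1, total = 1
  10 → 2: |2-10| = 8, total = 9
  2 → 1: |1-2| = 1, total = 10
  1 → 12: |12-1| = 11, total = 21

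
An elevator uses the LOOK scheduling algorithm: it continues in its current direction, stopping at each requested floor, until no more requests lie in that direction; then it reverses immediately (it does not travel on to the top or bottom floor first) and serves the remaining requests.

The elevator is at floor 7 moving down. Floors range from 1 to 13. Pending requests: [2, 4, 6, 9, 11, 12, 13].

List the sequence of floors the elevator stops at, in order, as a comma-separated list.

Current: 7, moving DOWN
Serve below first (descending): [6, 4, 2]
Then reverse, serve above (ascending): [9, 11, 12, 13]

Answer: 6, 4, 2, 9, 11, 12, 13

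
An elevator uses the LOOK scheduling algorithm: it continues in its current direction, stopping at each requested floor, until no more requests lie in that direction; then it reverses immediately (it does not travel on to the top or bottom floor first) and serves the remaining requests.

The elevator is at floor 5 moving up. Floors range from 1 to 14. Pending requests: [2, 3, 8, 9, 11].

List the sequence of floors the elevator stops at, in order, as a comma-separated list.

Current: 5, moving UP
Serve above first (ascending): [8, 9, 11]
Then reverse, serve below (descending): [3, 2]

Answer: 8, 9, 11, 3, 2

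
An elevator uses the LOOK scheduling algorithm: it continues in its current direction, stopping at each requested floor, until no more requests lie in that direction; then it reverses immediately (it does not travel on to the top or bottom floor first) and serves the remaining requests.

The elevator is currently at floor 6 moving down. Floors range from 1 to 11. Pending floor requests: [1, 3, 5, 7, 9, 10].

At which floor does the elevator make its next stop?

Answer: 5

Derivation:
Current floor: 6, direction: down
Requests above: [7, 9, 10]
Requests below: [1, 3, 5]
Moving down and requests lie below → nearest below is max([1, 3, 5]) = 5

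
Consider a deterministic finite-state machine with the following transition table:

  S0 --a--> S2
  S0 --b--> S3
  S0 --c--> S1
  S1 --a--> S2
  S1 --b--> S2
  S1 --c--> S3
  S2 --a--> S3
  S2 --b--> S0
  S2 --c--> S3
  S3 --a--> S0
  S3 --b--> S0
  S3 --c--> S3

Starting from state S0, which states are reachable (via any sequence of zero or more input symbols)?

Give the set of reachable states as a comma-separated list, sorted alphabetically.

Answer: S0, S1, S2, S3

Derivation:
BFS from S0:
  visit S0: S0--a-->S2 (new), S0--b-->S3 (new), S0--c-->S1 (new)
  visit S2: S2--a-->S3 (seen), S2--b-->S0 (seen), S2--c-->S3 (seen)
  visit S3: S3--a-->S0 (seen), S3--b-->S0 (seen), S3--c-->S3 (seen)
  visit S1: S1--a-->S2 (seen), S1--b-->S2 (seen), S1--c-->S3 (seen)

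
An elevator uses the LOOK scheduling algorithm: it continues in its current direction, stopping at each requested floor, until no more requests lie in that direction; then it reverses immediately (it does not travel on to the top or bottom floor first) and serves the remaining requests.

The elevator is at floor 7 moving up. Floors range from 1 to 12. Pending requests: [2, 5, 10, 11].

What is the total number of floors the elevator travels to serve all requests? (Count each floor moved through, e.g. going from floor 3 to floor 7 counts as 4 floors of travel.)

Answer: 13

Derivation:
Start at floor 7 moving up, LOOK stop order: [10, 11, 5, 2]
  7 → 10: |10-7| = 3, total = 3
  10 → 11: |11-10| = 1, total = 4
  11 → 5: |5-11| = 6, total = 10
  5 → 2: |2-5| = 3, total = 13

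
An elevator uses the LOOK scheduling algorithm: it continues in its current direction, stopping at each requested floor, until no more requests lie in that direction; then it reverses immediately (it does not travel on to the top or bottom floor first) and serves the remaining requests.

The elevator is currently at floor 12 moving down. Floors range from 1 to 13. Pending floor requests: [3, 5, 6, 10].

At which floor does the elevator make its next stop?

Current floor: 12, direction: down
Requests above: []
Requests below: [3, 5, 6, 10]
Moving down and requests lie below → nearest below is max([3, 5, 6, 10]) = 10

Answer: 10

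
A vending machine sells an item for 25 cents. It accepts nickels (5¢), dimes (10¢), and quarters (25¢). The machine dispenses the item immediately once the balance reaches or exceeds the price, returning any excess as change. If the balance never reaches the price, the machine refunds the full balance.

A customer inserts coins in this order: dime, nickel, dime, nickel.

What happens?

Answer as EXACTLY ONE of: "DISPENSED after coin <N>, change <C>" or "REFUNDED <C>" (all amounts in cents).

Price: 25¢
Coin 1 (dime, 10¢): balance = 10¢
Coin 2 (nickel, 5¢): balance = 15¢
Coin 3 (dime, 10¢): balance = 25¢
  → balance >= price → DISPENSE, change = 25 - 25 = 0¢

Answer: DISPENSED after coin 3, change 0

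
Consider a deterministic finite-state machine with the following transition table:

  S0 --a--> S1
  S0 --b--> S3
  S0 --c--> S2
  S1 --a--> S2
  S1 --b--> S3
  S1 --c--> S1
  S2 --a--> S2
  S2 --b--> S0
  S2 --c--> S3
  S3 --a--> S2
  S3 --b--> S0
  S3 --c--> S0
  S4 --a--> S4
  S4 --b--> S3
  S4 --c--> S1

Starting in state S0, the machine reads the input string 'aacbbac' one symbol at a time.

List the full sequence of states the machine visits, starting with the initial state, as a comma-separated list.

Start: S0
  read 'a': S0 --a--> S1
  read 'a': S1 --a--> S2
  read 'c': S2 --c--> S3
  read 'b': S3 --b--> S0
  read 'b': S0 --b--> S3
  read 'a': S3 --a--> S2
  read 'c': S2 --c--> S3

Answer: S0, S1, S2, S3, S0, S3, S2, S3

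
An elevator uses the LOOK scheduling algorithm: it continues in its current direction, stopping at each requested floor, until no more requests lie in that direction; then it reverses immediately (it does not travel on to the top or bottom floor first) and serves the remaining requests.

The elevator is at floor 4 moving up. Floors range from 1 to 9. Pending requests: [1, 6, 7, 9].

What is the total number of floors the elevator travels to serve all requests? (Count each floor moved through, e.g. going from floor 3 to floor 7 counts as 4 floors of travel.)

Start at floor 4 moving up, LOOK stop order: [6, 7, 9, 1]
  4 → 6: |6-4| = 2, total = 2
  6 → 7: |7-6| = 1, total = 3
  7 → 9: |9-7| = 2, total = 5
  9 → 1: |1-9| = 8, total = 13

Answer: 13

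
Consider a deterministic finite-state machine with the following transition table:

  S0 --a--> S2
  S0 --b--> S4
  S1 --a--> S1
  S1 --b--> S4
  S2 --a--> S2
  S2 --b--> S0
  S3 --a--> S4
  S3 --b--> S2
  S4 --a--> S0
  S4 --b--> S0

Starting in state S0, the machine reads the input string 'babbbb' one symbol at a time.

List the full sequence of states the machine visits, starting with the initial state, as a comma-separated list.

Start: S0
  read 'b': S0 --b--> S4
  read 'a': S4 --a--> S0
  read 'b': S0 --b--> S4
  read 'b': S4 --b--> S0
  read 'b': S0 --b--> S4
  read 'b': S4 --b--> S0

Answer: S0, S4, S0, S4, S0, S4, S0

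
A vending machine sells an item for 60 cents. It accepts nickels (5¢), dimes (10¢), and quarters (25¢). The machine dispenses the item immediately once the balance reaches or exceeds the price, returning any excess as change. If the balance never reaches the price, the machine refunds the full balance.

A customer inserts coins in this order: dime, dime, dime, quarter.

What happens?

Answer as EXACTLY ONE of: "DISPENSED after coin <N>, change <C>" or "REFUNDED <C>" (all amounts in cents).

Answer: REFUNDED 55

Derivation:
Price: 60¢
Coin 1 (dime, 10¢): balance = 10¢
Coin 2 (dime, 10¢): balance = 20¢
Coin 3 (dime, 10¢): balance = 30¢
Coin 4 (quarter, 25¢): balance = 55¢
All coins inserted, balance 55¢ < price 60¢ → REFUND 55¢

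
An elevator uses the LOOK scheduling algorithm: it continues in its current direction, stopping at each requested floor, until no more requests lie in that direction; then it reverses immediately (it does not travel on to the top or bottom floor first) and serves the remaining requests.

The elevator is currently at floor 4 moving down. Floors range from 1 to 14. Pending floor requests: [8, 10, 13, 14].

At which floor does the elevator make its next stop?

Current floor: 4, direction: down
Requests above: [8, 10, 13, 14]
Requests below: []
Moving down but no requests below → reverse; nearest above is min([8, 10, 13, 14]) = 8

Answer: 8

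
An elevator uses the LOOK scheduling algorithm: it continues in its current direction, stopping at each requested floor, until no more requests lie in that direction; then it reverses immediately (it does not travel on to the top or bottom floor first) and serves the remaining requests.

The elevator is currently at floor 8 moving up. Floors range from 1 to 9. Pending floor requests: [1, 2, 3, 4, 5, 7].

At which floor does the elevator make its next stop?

Answer: 7

Derivation:
Current floor: 8, direction: up
Requests above: []
Requests below: [1, 2, 3, 4, 5, 7]
Moving up but no requests above → reverse; nearest below is max([1, 2, 3, 4, 5, 7]) = 7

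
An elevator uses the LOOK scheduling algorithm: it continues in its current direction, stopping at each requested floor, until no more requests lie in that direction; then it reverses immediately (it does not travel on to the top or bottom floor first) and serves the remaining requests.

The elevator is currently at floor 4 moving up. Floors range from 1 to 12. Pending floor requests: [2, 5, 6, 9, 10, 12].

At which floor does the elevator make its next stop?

Current floor: 4, direction: up
Requests above: [5, 6, 9, 10, 12]
Requests below: [2]
Moving up and requests lie above → nearest above is min([5, 6, 9, 10, 12]) = 5

Answer: 5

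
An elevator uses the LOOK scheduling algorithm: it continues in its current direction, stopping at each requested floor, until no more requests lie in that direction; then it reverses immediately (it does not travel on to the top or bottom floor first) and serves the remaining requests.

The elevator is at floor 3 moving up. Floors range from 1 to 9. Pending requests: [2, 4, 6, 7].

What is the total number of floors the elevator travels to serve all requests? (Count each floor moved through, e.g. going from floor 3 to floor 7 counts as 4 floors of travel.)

Start at floor 3 moving up, LOOK stop order: [4, 6, 7, 2]
  3 → 4: |4-3| = 1, total = 1
  4 → 6: |6-4| = 2, total = 3
  6 → 7: |7-6| = 1, total = 4
  7 → 2: |2-7| = 5, total = 9

Answer: 9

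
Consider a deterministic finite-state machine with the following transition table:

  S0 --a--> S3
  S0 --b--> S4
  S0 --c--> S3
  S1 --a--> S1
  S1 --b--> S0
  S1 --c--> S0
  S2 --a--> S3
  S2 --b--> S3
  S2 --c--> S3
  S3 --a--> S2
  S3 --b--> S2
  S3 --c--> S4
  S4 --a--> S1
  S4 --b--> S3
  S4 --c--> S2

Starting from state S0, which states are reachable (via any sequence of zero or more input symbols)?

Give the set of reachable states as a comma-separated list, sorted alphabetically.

Answer: S0, S1, S2, S3, S4

Derivation:
BFS from S0:
  visit S0: S0--a-->S3 (new), S0--b-->S4 (new), S0--c-->S3 (seen)
  visit S3: S3--a-->S2 (new), S3--b-->S2 (seen), S3--c-->S4 (seen)
  visit S4: S4--a-->S1 (new), S4--b-->S3 (seen), S4--c-->S2 (seen)
  visit S2: S2--a-->S3 (seen), S2--b-->S3 (seen), S2--c-->S3 (seen)
  visit S1: S1--a-->S1 (seen), S1--b-->S0 (seen), S1--c-->S0 (seen)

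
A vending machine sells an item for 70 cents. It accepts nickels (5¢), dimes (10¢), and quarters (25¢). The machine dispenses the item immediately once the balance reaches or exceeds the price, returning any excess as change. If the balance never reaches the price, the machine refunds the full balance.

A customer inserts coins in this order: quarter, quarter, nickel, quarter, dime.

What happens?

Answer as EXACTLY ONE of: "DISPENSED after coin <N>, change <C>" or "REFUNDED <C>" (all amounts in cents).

Answer: DISPENSED after coin 4, change 10

Derivation:
Price: 70¢
Coin 1 (quarter, 25¢): balance = 25¢
Coin 2 (quarter, 25¢): balance = 50¢
Coin 3 (nickel, 5¢): balance = 55¢
Coin 4 (quarter, 25¢): balance = 80¢
  → balance >= price → DISPENSE, change = 80 - 70 = 10¢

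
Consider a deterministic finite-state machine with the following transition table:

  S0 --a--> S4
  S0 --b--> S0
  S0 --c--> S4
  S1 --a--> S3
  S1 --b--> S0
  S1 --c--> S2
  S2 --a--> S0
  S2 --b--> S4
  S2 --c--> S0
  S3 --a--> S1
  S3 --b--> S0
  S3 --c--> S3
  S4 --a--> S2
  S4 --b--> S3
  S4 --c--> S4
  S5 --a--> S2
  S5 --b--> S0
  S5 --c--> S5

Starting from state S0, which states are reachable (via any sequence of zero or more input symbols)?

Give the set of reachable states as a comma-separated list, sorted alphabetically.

BFS from S0:
  visit S0: S0--a-->S4 (new), S0--b-->S0 (seen), S0--c-->S4 (seen)
  visit S4: S4--a-->S2 (new), S4--b-->S3 (new), S4--c-->S4 (seen)
  visit S2: S2--a-->S0 (seen), S2--b-->S4 (seen), S2--c-->S0 (seen)
  visit S3: S3--a-->S1 (new), S3--b-->S0 (seen), S3--c-->S3 (seen)
  visit S1: S1--a-->S3 (seen), S1--b-->S0 (seen), S1--c-->S2 (seen)

Answer: S0, S1, S2, S3, S4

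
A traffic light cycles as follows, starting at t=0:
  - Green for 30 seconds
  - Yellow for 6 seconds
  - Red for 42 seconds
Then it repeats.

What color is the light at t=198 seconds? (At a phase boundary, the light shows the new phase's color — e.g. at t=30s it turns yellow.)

Cycle length = 30 + 6 + 42 = 78s
t = 198, phase_t = 198 mod 78 = 42
42 >= 36 → RED

Answer: red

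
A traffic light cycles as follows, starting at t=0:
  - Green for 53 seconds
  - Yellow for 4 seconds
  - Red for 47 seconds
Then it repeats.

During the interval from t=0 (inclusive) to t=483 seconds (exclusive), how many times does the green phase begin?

Answer: 5

Derivation:
Cycle = 53+4+47 = 104s
green phase starts at t = k*104 + 0 for k=0,1,2,...
Need k*104+0 < 483 → k < 4.644
k ∈ {0, ..., 4} → 5 starts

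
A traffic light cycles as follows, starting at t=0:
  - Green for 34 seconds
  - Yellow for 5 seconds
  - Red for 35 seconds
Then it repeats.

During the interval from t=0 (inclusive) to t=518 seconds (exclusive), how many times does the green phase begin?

Cycle = 34+5+35 = 74s
green phase starts at t = k*74 + 0 for k=0,1,2,...
Need k*74+0 < 518 → k < 7.000
k ∈ {0, ..., 6} → 7 starts

Answer: 7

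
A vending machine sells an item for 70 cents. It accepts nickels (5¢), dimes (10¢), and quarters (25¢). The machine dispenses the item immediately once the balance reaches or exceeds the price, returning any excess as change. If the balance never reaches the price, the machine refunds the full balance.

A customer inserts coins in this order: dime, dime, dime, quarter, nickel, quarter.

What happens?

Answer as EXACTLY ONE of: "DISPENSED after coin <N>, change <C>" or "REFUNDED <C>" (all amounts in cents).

Answer: DISPENSED after coin 6, change 15

Derivation:
Price: 70¢
Coin 1 (dime, 10¢): balance = 10¢
Coin 2 (dime, 10¢): balance = 20¢
Coin 3 (dime, 10¢): balance = 30¢
Coin 4 (quarter, 25¢): balance = 55¢
Coin 5 (nickel, 5¢): balance = 60¢
Coin 6 (quarter, 25¢): balance = 85¢
  → balance >= price → DISPENSE, change = 85 - 70 = 15¢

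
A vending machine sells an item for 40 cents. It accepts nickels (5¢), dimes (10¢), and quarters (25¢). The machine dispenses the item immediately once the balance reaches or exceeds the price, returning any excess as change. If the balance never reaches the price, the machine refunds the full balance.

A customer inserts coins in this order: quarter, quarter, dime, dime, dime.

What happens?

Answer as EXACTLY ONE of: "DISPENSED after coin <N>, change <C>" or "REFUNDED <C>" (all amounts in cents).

Price: 40¢
Coin 1 (quarter, 25¢): balance = 25¢
Coin 2 (quarter, 25¢): balance = 50¢
  → balance >= price → DISPENSE, change = 50 - 40 = 10¢

Answer: DISPENSED after coin 2, change 10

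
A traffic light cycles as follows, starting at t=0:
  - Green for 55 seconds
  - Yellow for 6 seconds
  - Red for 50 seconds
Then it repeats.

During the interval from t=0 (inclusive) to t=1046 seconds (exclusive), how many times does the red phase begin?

Cycle = 55+6+50 = 111s
red phase starts at t = k*111 + 61 for k=0,1,2,...
Need k*111+61 < 1046 → k < 8.874
k ∈ {0, ..., 8} → 9 starts

Answer: 9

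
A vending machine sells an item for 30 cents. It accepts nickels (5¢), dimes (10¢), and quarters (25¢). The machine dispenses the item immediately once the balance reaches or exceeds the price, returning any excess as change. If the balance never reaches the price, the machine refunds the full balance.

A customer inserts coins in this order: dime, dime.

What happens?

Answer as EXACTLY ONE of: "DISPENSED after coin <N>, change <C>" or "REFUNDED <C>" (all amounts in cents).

Answer: REFUNDED 20

Derivation:
Price: 30¢
Coin 1 (dime, 10¢): balance = 10¢
Coin 2 (dime, 10¢): balance = 20¢
All coins inserted, balance 20¢ < price 30¢ → REFUND 20¢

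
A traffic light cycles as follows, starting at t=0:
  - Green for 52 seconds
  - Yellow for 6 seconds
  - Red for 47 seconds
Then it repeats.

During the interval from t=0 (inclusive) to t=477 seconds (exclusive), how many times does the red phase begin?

Cycle = 52+6+47 = 105s
red phase starts at t = k*105 + 58 for k=0,1,2,...
Need k*105+58 < 477 → k < 3.990
k ∈ {0, ..., 3} → 4 starts

Answer: 4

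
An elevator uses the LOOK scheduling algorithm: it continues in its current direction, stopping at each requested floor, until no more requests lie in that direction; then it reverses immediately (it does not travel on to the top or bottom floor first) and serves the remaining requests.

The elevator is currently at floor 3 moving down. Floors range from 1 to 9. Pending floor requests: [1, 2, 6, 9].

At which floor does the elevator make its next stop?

Answer: 2

Derivation:
Current floor: 3, direction: down
Requests above: [6, 9]
Requests below: [1, 2]
Moving down and requests lie below → nearest below is max([1, 2]) = 2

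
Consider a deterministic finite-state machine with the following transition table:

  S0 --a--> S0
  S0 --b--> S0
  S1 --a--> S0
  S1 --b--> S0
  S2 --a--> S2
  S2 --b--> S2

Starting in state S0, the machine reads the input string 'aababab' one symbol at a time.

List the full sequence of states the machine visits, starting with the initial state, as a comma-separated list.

Answer: S0, S0, S0, S0, S0, S0, S0, S0

Derivation:
Start: S0
  read 'a': S0 --a--> S0
  read 'a': S0 --a--> S0
  read 'b': S0 --b--> S0
  read 'a': S0 --a--> S0
  read 'b': S0 --b--> S0
  read 'a': S0 --a--> S0
  read 'b': S0 --b--> S0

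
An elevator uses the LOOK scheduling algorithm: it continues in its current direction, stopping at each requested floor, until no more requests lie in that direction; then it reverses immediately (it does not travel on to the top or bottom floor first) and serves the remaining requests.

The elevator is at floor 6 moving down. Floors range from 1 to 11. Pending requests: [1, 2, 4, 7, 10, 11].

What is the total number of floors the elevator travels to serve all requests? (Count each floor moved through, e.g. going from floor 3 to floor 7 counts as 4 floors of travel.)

Answer: 15

Derivation:
Start at floor 6 moving down, LOOK stop order: [4, 2, 1, 7, 10, 11]
  6 → 4: |4-6| = 2, total = 2
  4 → 2: |2-4| = 2, total = 4
  2 → 1: |1-2| = 1, total = 5
  1 → 7: |7-1| = 6, total = 11
  7 → 10: |10-7| = 3, total = 14
  10 → 11: |11-10| = 1, total = 15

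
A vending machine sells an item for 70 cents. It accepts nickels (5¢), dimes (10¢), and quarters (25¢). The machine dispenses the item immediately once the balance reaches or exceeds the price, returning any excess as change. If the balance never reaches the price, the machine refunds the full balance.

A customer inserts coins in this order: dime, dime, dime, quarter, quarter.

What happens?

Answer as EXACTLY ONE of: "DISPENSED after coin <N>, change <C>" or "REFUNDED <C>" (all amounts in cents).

Answer: DISPENSED after coin 5, change 10

Derivation:
Price: 70¢
Coin 1 (dime, 10¢): balance = 10¢
Coin 2 (dime, 10¢): balance = 20¢
Coin 3 (dime, 10¢): balance = 30¢
Coin 4 (quarter, 25¢): balance = 55¢
Coin 5 (quarter, 25¢): balance = 80¢
  → balance >= price → DISPENSE, change = 80 - 70 = 10¢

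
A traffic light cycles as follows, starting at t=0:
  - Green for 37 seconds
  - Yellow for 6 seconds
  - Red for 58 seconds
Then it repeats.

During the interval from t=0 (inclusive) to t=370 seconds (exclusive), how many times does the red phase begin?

Cycle = 37+6+58 = 101s
red phase starts at t = k*101 + 43 for k=0,1,2,...
Need k*101+43 < 370 → k < 3.238
k ∈ {0, ..., 3} → 4 starts

Answer: 4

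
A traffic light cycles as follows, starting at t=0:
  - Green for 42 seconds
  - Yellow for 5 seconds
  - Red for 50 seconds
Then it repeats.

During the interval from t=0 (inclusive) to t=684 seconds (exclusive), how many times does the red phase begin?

Answer: 7

Derivation:
Cycle = 42+5+50 = 97s
red phase starts at t = k*97 + 47 for k=0,1,2,...
Need k*97+47 < 684 → k < 6.567
k ∈ {0, ..., 6} → 7 starts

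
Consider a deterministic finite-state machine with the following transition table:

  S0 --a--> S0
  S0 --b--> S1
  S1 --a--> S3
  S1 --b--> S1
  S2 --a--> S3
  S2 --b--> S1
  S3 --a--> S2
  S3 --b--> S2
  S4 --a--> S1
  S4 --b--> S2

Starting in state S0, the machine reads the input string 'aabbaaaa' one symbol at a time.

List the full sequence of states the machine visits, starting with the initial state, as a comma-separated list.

Start: S0
  read 'a': S0 --a--> S0
  read 'a': S0 --a--> S0
  read 'b': S0 --b--> S1
  read 'b': S1 --b--> S1
  read 'a': S1 --a--> S3
  read 'a': S3 --a--> S2
  read 'a': S2 --a--> S3
  read 'a': S3 --a--> S2

Answer: S0, S0, S0, S1, S1, S3, S2, S3, S2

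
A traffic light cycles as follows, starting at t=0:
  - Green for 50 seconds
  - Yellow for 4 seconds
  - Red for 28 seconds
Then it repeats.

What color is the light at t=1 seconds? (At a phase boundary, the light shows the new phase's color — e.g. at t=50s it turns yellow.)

Answer: green

Derivation:
Cycle length = 50 + 4 + 28 = 82s
t = 1, phase_t = 1 mod 82 = 1
1 < 50 (green end) → GREEN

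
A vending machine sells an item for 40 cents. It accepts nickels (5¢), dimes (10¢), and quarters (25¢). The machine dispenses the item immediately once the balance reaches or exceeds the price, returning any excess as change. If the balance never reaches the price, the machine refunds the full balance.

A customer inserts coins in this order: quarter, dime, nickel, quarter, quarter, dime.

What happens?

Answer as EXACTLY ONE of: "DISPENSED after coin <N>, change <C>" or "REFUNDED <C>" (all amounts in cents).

Price: 40¢
Coin 1 (quarter, 25¢): balance = 25¢
Coin 2 (dime, 10¢): balance = 35¢
Coin 3 (nickel, 5¢): balance = 40¢
  → balance >= price → DISPENSE, change = 40 - 40 = 0¢

Answer: DISPENSED after coin 3, change 0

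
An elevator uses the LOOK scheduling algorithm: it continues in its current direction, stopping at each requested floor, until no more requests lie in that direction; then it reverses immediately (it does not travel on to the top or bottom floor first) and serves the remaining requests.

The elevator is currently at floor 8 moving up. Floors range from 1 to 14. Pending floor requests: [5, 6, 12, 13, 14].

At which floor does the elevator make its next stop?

Current floor: 8, direction: up
Requests above: [12, 13, 14]
Requests below: [5, 6]
Moving up and requests lie above → nearest above is min([12, 13, 14]) = 12

Answer: 12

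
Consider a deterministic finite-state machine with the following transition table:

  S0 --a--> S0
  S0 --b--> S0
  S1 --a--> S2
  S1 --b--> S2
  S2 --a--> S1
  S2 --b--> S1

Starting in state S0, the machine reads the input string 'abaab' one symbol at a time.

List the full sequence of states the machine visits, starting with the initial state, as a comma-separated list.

Start: S0
  read 'a': S0 --a--> S0
  read 'b': S0 --b--> S0
  read 'a': S0 --a--> S0
  read 'a': S0 --a--> S0
  read 'b': S0 --b--> S0

Answer: S0, S0, S0, S0, S0, S0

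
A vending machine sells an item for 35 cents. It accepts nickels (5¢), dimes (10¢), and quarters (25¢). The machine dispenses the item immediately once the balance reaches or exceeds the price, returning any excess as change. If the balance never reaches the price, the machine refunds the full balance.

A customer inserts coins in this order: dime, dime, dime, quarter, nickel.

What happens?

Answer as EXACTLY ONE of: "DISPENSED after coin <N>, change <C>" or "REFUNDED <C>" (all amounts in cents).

Price: 35¢
Coin 1 (dime, 10¢): balance = 10¢
Coin 2 (dime, 10¢): balance = 20¢
Coin 3 (dime, 10¢): balance = 30¢
Coin 4 (quarter, 25¢): balance = 55¢
  → balance >= price → DISPENSE, change = 55 - 35 = 20¢

Answer: DISPENSED after coin 4, change 20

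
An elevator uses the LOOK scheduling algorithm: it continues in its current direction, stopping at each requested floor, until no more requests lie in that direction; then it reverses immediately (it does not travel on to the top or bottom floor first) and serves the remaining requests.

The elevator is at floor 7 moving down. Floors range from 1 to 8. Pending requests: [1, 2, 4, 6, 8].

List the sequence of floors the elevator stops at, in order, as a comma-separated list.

Current: 7, moving DOWN
Serve below first (descending): [6, 4, 2, 1]
Then reverse, serve above (ascending): [8]

Answer: 6, 4, 2, 1, 8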